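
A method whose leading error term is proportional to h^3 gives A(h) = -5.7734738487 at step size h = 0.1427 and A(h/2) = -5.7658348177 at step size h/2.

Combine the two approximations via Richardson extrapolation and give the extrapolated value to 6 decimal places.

-5.764744

r = 3: numerator weight 8, denominator 7.
Top: 8(-5.7658348177) − (-5.7734738487) = -40.3532046929
(8*(-5.7658348177) − (-5.7734738487))/(8 − 1) = -5.7647435276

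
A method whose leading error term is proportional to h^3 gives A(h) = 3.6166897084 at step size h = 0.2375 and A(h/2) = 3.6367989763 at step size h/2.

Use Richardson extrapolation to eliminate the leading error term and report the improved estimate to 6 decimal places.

3.639672

With r = 3 the leading error scales as h^3, so the weight is 2^3 = 8.
Weighted: 29.0943918104 − 3.6166897084 = 25.4777021020
Extrapolated: 25.4777021020 / 7 = 3.6396717289
Shift from A(h/2): +0.0028727526.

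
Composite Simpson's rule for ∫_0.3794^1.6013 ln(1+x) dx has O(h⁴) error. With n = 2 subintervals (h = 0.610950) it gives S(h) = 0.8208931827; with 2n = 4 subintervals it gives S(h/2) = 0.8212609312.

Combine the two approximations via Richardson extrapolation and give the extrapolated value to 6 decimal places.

0.821285

The method has order 4: 2^4 = 16.
16 × 0.8212609312 = 13.1401748992; 13.1401748992 − 0.8208931827 = 12.3192817165
Extrapolated: 12.3192817165 / 15 = 0.8212854478
Correction |R − A(h/2)| = 2.452e-05; gap |A(h/2) − A(h)| = 3.677e-04.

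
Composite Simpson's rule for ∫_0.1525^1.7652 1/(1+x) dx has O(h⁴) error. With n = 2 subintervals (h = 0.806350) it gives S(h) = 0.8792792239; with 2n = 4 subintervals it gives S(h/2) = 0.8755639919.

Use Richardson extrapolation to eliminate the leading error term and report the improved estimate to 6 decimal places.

Error is O(h^4); halving h shrinks it by 2^4 = 16.
Difference of the inputs: 0.8755639919 − 0.8792792239 = -0.0037152320
Divide by 2^4 − 1 = 15: (-0.0037152320)/15 = -0.0002476821
R = A(h/2) + (A(h/2) − A(h))/15 = 0.8755639919 − 0.0002476821 = 0.8753163098
Gap between inputs: 3.715e-03; correction applied: −0.0002476821.

0.875316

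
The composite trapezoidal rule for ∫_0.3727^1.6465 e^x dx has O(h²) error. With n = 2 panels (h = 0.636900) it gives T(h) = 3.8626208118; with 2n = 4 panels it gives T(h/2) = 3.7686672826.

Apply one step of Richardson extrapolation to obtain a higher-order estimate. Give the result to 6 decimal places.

3.737349

Order 2 gives 2^r = 4 and 2^r − 1 = 3.
4*3.7686672826 = 15.0746691304; subtract 3.8626208118 → 11.2120483186
Divide by 2^2 − 1 = 3.
So the Richardson estimate is 3.7373494395.
Correction |R − A(h/2)| = 3.132e-02; gap |A(h/2) − A(h)| = 9.395e-02.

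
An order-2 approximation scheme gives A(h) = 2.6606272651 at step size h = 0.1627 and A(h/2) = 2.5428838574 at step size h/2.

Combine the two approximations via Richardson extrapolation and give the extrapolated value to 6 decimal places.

2.503636

r = 2: numerator weight 4, denominator 3.
A(h/2) − A(h) = 2.5428838574 − 2.6606272651 = -0.1177434077
Divide by 2^2 − 1 = 3: (-0.1177434077)/3 = -0.0392478026
R = A(h/2) + (A(h/2) − A(h))/3 = 2.5428838574 − 0.0392478026 = 2.5036360548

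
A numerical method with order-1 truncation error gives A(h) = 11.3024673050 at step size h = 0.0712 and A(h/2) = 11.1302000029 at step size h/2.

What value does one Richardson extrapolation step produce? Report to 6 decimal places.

10.957933

r = 1: numerator weight 2, denominator 1.
Difference of the inputs: 11.1302000029 − 11.3024673050 = -0.1722673021
Divide by 2^1 − 1 = 1: (-0.1722673021)/1 = -0.1722673021
R = A(h/2) + (A(h/2) − A(h))/1 = 11.1302000029 − 0.1722673021 = 10.9579327008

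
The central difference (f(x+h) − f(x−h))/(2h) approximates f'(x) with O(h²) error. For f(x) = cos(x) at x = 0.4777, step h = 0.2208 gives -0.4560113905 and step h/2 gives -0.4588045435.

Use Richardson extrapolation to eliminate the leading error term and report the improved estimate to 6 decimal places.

-0.459736

With r = 2 the leading error scales as h^2, so the weight is 2^2 = 4.
Numerator 4·A(h/2) − A(h) = 4·(-0.4588045435) − (-0.4560113905) = -1.3792067835
Extrapolated: (-1.3792067835) / 3 = -0.4597355945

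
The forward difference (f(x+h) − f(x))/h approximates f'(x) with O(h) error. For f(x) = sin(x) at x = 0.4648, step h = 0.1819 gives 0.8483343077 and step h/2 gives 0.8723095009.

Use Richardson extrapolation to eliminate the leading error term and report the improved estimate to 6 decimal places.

0.896285

Leading term ∝ h^1; use weight 2 = 2^1.
A(h/2) − A(h) = 0.8723095009 − 0.8483343077 = 0.0239751932
Correction (A(h/2) − A(h))/(2 − 1) = 0.0239751932/1 = 0.0239751932
R = 0.8723095009 + 0.0239751932 = 0.8962846941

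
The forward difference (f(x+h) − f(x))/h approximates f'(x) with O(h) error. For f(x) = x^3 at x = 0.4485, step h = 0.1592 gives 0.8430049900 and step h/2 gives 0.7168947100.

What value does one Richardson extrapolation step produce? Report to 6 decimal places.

Error is O(h^1); halving h shrinks it by 2^1 = 2.
2·0.7168947100 − 0.8430049900 = 0.5907844300
Extrapolated: 0.5907844300 / 1 = 0.5907844300

0.590784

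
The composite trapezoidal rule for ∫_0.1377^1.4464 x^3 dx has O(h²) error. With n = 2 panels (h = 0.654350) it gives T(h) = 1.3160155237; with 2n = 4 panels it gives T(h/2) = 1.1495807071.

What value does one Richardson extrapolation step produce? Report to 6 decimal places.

1.094102

Leading term ∝ h^2; use weight 4 = 2^2.
4*1.1495807071 = 4.5983228284; 4.5983228284 − 1.3160155237 = 3.2823073047
Denominator 4 − 1 = 3.
Extrapolated: 3.2823073047 / 3 = 1.0941024349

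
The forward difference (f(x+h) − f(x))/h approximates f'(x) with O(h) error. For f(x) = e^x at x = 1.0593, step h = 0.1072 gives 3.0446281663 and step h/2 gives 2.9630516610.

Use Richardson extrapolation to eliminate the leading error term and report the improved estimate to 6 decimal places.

2.881475

r = 1: numerator weight 2, denominator 1.
Difference of the inputs: 2.9630516610 − 3.0446281663 = -0.0815765053
Correction (A(h/2) − A(h))/(2 − 1) = (-0.0815765053)/1 = -0.0815765053
R = A(h/2) + (A(h/2) − A(h))/1 = 2.9630516610 − 0.0815765053 = 2.8814751557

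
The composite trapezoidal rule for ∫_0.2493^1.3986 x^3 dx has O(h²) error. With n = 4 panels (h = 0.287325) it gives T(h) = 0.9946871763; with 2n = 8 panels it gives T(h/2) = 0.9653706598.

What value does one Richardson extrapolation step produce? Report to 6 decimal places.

r = 2: numerator weight 4, denominator 3.
Weighted: 3.8614826392 − 0.9946871763 = 2.8667954629
R = 2.8667954629/3 = 0.9555984876
Correction |R − A(h/2)| = 9.772e-03; gap |A(h/2) − A(h)| = 2.932e-02.

0.955598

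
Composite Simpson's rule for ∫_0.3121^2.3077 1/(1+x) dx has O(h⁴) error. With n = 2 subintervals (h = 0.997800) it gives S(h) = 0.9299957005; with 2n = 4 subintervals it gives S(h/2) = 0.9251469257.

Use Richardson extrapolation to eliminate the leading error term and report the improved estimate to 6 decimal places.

0.924824

r = 4: numerator weight 16, denominator 15.
Weighted: 14.8023508112 − 0.9299957005 = 13.8723551107
Denominator 16 − 1 = 15.
Extrapolated: 13.8723551107 / 15 = 0.9248236740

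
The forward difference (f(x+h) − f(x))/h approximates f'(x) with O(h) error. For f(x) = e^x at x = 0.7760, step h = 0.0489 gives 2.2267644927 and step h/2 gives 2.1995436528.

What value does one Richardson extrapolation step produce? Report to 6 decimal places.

2.172323

r = 1, so 2^r = 2.
Weighted: 4.3990873056 − 2.2267644927 = 2.1723228129
(2×2.1995436528 − 2.2267644927)/(2 − 1) = 2.1723228129
Correction |R − A(h/2)| = 2.722e-02; gap |A(h/2) − A(h)| = 2.722e-02.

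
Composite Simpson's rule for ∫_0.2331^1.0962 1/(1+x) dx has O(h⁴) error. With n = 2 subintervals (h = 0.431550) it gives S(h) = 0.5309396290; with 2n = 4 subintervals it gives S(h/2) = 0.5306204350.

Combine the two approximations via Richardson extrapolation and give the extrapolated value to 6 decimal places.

0.530599

Error is O(h^4); halving h shrinks it by 2^4 = 16.
Top: 16(0.5306204350) − (0.5309396290) = 7.9589873310
Divide by 2^4 − 1 = 15.
(16×0.5306204350 − 0.5309396290)/(16 − 1) = 0.5305991554
Correction |R − A(h/2)| = 2.128e-05; gap |A(h/2) − A(h)| = 3.192e-04.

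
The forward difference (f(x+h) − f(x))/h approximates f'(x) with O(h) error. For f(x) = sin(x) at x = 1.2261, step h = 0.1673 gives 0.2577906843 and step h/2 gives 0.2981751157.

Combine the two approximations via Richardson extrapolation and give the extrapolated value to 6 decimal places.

0.338560

Leading term ∝ h^1; use weight 2 = 2^1.
2 × 0.2981751157 = 0.5963502314; 0.5963502314 − 0.2577906843 = 0.3385595471
R = 0.3385595471/1 = 0.3385595471
Gap between inputs: 4.038e-02; correction applied: +0.0403844314.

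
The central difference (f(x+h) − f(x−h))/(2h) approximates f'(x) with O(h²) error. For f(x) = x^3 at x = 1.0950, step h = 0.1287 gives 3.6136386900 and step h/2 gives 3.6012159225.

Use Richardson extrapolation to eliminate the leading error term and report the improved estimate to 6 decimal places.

3.597075

Leading term ∝ h^2; use weight 4 = 2^2.
4·3.6012159225 = 14.4048636900; 14.4048636900 − 3.6136386900 = 10.7912250000
10.7912250000 ÷ 3 = 3.5970750000
Shift from A(h/2): −0.0041409225.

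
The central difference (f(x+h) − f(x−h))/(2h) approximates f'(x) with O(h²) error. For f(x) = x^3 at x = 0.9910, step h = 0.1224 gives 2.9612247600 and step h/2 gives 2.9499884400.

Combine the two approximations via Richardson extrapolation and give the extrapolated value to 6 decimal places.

2.946243

r = 2, so 2^r = 4.
4 × 2.9499884400 = 11.7999537600; 11.7999537600 − 2.9612247600 = 8.8387290000
Divide by 2^2 − 1 = 3.
Extrapolated: 8.8387290000 / 3 = 2.9462430000
Gap between inputs: 1.124e-02; correction applied: −0.0037454400.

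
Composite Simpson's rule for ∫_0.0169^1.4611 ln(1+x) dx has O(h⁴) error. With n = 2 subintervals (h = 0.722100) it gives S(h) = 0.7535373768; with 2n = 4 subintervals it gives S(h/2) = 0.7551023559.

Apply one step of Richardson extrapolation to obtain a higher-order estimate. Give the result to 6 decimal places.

0.755207

The method has order 4: 2^4 = 16.
Weighted: 12.0816376944 − 0.7535373768 = 11.3281003176
(16×0.7551023559 − 0.7535373768)/(16 − 1) = 0.7552066878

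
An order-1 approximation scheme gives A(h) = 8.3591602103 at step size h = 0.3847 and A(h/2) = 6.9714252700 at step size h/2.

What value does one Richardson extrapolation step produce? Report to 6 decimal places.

The method has order 1: 2^1 = 2.
2*6.9714252700 − 8.3591602103 = 5.5836903297
Divide by 2^1 − 1 = 1.
Extrapolated: 5.5836903297 / 1 = 5.5836903297

5.583690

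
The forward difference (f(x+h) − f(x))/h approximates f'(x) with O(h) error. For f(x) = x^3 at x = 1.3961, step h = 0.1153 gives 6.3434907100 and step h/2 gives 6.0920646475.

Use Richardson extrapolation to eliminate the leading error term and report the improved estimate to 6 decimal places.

r = 1: numerator weight 2, denominator 1.
Weighted: 12.1841292950 − 6.3434907100 = 5.8406385850
Denominator 2 − 1 = 1.
Result: 5.8406385850
Gap between inputs: 2.514e-01; correction applied: −0.2514260625.

5.840639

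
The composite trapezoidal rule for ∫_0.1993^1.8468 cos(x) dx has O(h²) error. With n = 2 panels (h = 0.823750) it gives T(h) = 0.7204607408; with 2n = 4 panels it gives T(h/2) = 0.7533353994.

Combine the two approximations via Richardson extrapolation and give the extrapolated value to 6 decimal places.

r = 2, so 2^r = 4.
Top: 4(0.7533353994) − (0.7204607408) = 2.2928808568
Denominator 4 − 1 = 3.
R = 2.2928808568/3 = 0.7642936189

0.764294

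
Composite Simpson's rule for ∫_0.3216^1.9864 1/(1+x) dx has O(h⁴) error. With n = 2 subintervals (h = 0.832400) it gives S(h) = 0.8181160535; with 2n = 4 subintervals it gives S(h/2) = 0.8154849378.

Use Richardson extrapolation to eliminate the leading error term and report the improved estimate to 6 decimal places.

0.815310

The method has order 4: 2^4 = 16.
2^4·A(h/2) = 13.0477590048; minus A(h) gives 12.2296429513.
Denominator 16 − 1 = 15.
12.2296429513 ÷ 15 = 0.8153095301
Gap between inputs: 2.631e-03; correction applied: −0.0001754077.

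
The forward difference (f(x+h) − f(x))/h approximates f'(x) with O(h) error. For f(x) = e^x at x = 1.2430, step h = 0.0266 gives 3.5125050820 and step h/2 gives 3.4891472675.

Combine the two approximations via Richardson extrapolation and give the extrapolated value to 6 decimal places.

Error is O(h^1); halving h shrinks it by 2^1 = 2.
2*3.4891472675 = 6.9782945350; subtract 3.5125050820 → 3.4657894530
Divide by 2^1 − 1 = 1.
3.4657894530 ÷ 1 = 3.4657894530
Correction |R − A(h/2)| = 2.336e-02; gap |A(h/2) − A(h)| = 2.336e-02.

3.465789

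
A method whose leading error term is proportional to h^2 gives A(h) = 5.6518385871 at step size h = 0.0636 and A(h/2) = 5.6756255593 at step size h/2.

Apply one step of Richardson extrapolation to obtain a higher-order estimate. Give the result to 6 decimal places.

r = 2, so 2^r = 4.
Difference of the inputs: 5.6756255593 − 5.6518385871 = 0.0237869722
Divide by 2^2 − 1 = 3: 0.0237869722/3 = 0.0079289907
R = A(h/2) + (A(h/2) − A(h))/3 = 5.6756255593 + 0.0079289907 = 5.6835545500

5.683555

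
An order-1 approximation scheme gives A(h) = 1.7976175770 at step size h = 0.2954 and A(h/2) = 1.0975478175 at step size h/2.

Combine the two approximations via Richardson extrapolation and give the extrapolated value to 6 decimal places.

0.397478

Method order is 1; weight 2^1 = 2.
2*1.0975478175 − 1.7976175770 = 0.3974780580
Extrapolated: 0.3974780580 / 1 = 0.3974780580
Shift from A(h/2): −0.7000697595.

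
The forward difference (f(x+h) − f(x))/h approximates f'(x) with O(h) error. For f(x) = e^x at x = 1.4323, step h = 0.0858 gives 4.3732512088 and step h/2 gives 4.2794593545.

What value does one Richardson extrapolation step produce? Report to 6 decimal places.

Error is O(h^1); halving h shrinks it by 2^1 = 2.
2×4.2794593545 = 8.5589187090; subtract 4.3732512088 → 4.1856675002
Divide by 2^1 − 1 = 1.
4.1856675002 ÷ 1 = 4.1856675002

4.185668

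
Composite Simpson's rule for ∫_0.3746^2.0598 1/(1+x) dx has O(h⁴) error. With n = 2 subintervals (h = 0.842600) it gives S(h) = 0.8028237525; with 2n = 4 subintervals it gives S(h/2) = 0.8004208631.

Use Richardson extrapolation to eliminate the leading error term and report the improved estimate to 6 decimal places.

0.800261

Error is O(h^4); halving h shrinks it by 2^4 = 16.
Difference of the inputs: 0.8004208631 − 0.8028237525 = -0.0024028894
Divide by 2^4 − 1 = 15: (-0.0024028894)/15 = -0.0001601926
R = A(h/2) + (A(h/2) − A(h))/15 = 0.8004208631 − 0.0001601926 = 0.8002606705
Shift from A(h/2): −0.0001601926.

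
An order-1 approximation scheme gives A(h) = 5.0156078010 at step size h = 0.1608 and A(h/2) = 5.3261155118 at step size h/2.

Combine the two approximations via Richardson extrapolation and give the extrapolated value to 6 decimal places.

5.636623

Order 1 gives 2^r = 2 and 2^r − 1 = 1.
Difference of the inputs: 5.3261155118 − 5.0156078010 = 0.3105077108
Divide by 2^1 − 1 = 1: 0.3105077108/1 = 0.3105077108
R = 5.3261155118 + 0.3105077108 = 5.6366232226
Correction |R − A(h/2)| = 3.105e-01; gap |A(h/2) − A(h)| = 3.105e-01.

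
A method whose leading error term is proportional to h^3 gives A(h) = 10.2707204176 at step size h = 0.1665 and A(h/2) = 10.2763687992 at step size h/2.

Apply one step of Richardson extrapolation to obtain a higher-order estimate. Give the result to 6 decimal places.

10.277176

Method order is 3; weight 2^3 = 8.
8×10.2763687992 = 82.2109503936; subtract 10.2707204176 → 71.9402299760
(8×10.2763687992 − 10.2707204176)/(8 − 1) = 10.2771757109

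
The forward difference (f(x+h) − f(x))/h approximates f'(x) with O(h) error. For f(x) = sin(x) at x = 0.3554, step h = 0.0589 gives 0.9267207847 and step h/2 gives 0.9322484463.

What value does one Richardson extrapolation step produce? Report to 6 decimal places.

r = 1: numerator weight 2, denominator 1.
2*0.9322484463 = 1.8644968926; subtract 0.9267207847 → 0.9377761079
Denominator 2 − 1 = 1.
Extrapolated: 0.9377761079 / 1 = 0.9377761079
Correction |R − A(h/2)| = 5.528e-03; gap |A(h/2) − A(h)| = 5.528e-03.

0.937776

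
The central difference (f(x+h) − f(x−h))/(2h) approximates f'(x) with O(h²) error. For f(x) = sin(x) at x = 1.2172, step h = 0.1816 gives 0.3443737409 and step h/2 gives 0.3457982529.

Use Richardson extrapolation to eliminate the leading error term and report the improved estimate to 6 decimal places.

0.346273

r = 2: numerator weight 4, denominator 3.
Weighted: 1.3831930116 − 0.3443737409 = 1.0388192707
Divide by 2^2 − 1 = 3.
Extrapolated: 1.0388192707 / 3 = 0.3462730902
Shift from A(h/2): +0.0004748373.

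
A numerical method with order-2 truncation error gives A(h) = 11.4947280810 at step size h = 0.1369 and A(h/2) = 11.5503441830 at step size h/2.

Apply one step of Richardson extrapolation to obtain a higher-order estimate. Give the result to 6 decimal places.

Leading term ∝ h^2; use weight 4 = 2^2.
Weighted: 46.2013767320 − 11.4947280810 = 34.7066486510
Extrapolated: 34.7066486510 / 3 = 11.5688828837

11.568883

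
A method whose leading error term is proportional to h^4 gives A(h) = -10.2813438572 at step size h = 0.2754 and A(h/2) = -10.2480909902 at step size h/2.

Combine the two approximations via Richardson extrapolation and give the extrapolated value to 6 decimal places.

Leading term ∝ h^4; use weight 16 = 2^4.
16·(-10.2480909902) = -163.9694558432; subtract (-10.2813438572) → -153.6881119860
Divide by 2^4 − 1 = 15.
R = (-153.6881119860)/15 = -10.2458741324
Gap between inputs: 3.325e-02; correction applied: +0.0022168578.

-10.245874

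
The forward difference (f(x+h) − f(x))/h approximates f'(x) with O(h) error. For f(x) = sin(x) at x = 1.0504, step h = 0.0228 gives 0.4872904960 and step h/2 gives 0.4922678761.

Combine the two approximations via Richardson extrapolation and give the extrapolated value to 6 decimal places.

0.497245

Leading term ∝ h^1; use weight 2 = 2^1.
Numerator 2*A(h/2) − A(h) = 2*0.4922678761 − 0.4872904960 = 0.4972452562
Divide by 2^1 − 1 = 1.
0.4972452562 ÷ 1 = 0.4972452562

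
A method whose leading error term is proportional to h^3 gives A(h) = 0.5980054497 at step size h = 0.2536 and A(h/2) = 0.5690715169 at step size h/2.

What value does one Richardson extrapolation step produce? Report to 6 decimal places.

The method has order 3: 2^3 = 8.
8 × 0.5690715169 = 4.5525721352; subtract 0.5980054497 → 3.9545666855
Denominator 8 − 1 = 7.
(8 × 0.5690715169 − 0.5980054497)/(8 − 1) = 0.5649380979
Shift from A(h/2): −0.0041334190.

0.564938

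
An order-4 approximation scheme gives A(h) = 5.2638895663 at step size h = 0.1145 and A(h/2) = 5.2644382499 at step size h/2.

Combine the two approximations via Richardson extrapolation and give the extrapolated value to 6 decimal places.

5.264475

Method order is 4; weight 2^4 = 16.
Weighted: 84.2310119984 − 5.2638895663 = 78.9671224321
Divide by 2^4 − 1 = 15.
R = 78.9671224321/15 = 5.2644748288
Gap between inputs: 5.487e-04; correction applied: +0.0000365789.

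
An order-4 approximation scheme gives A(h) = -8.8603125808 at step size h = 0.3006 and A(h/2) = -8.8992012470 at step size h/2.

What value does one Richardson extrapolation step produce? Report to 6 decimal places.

-8.901794

Order 4 gives 2^r = 16 and 2^r − 1 = 15.
Top: 16(-8.8992012470) − (-8.8603125808) = -133.5269073712
Extrapolated: (-133.5269073712) / 15 = -8.9017938247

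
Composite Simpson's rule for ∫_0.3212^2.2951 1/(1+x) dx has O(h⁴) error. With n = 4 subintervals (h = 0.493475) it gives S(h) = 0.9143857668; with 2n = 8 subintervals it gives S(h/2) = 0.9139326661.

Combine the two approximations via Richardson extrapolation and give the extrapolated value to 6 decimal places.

r = 4, so 2^r = 16.
2^4 × A(h/2) = 14.6229226576; minus A(h) gives 13.7085368908.
Extrapolated: 13.7085368908 / 15 = 0.9139024594

0.913902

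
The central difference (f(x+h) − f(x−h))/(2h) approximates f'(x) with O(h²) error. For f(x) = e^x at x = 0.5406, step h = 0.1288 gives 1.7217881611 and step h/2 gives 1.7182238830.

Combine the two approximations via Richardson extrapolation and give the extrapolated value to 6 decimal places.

1.717036

With r = 2 the leading error scales as h^2, so the weight is 2^2 = 4.
4×1.7182238830 = 6.8728955320; 6.8728955320 − 1.7217881611 = 5.1511073709
Denominator 4 − 1 = 3.
Extrapolated: 5.1511073709 / 3 = 1.7170357903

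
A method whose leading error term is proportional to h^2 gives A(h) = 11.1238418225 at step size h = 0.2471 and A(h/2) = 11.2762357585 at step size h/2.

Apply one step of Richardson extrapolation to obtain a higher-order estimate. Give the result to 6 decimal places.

Error is O(h^2); halving h shrinks it by 2^2 = 4.
4 × 11.2762357585 − 11.1238418225 = 33.9811012115
R = 33.9811012115/3 = 11.3270337372
Correction |R − A(h/2)| = 5.080e-02; gap |A(h/2) − A(h)| = 1.524e-01.

11.327034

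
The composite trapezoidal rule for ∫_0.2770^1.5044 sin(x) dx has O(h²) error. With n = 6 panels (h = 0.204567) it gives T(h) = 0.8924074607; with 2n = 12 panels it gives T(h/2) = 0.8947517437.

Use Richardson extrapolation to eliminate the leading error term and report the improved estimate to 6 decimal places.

0.895533

r = 2: numerator weight 4, denominator 3.
Weighted: 3.5790069748 − 0.8924074607 = 2.6865995141
Extrapolated: 2.6865995141 / 3 = 0.8955331714
Shift from A(h/2): +0.0007814277.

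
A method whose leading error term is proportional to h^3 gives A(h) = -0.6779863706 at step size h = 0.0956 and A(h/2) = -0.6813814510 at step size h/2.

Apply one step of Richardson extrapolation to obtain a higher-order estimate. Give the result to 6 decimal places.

-0.681866

Leading term ∝ h^3; use weight 8 = 2^3.
2^3×A(h/2) = -5.4510516080; minus A(h) gives -4.7730652374.
Extrapolated: (-4.7730652374) / 7 = -0.6818664625
Shift from A(h/2): −0.0004850115.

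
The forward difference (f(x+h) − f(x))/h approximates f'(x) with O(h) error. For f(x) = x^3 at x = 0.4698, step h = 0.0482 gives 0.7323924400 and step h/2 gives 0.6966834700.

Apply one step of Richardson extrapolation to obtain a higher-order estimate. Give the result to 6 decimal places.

With r = 1 the leading error scales as h^1, so the weight is 2^1 = 2.
2*0.6966834700 = 1.3933669400; 1.3933669400 − 0.7323924400 = 0.6609745000
Divide by 2^1 − 1 = 1.
Extrapolated: 0.6609745000 / 1 = 0.6609745000

0.660974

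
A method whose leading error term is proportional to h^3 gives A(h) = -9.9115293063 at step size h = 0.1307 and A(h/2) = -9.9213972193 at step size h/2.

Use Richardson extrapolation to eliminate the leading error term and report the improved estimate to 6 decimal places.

-9.922807

With r = 3 the leading error scales as h^3, so the weight is 2^3 = 8.
8×(-9.9213972193) − (-9.9115293063) = -69.4596484481
Divide by 2^3 − 1 = 7.
(-69.4596484481) ÷ 7 = -9.9228069212
Correction |R − A(h/2)| = 1.410e-03; gap |A(h/2) − A(h)| = 9.868e-03.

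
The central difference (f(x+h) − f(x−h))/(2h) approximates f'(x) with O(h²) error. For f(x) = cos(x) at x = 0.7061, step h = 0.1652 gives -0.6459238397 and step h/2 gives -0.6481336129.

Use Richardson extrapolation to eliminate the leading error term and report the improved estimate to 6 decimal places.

Error is O(h^2); halving h shrinks it by 2^2 = 4.
4 × (-0.6481336129) − (-0.6459238397) = -1.9466106119
Divide by 2^2 − 1 = 3.
So the Richardson estimate is -0.6488702040.

-0.648870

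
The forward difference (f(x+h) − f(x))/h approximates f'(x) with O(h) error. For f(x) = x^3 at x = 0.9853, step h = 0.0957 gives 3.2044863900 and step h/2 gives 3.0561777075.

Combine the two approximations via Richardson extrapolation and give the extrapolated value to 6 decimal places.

Error is O(h^1); halving h shrinks it by 2^1 = 2.
2×3.0561777075 = 6.1123554150; 6.1123554150 − 3.2044863900 = 2.9078690250
R = 2.9078690250/1 = 2.9078690250
Gap between inputs: 1.483e-01; correction applied: −0.1483086825.

2.907869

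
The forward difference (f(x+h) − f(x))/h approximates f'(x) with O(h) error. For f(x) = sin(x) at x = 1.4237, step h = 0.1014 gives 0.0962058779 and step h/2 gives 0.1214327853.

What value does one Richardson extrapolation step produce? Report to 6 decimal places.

Method order is 1; weight 2^1 = 2.
2^1 × A(h/2) = 0.2428655706; minus A(h) gives 0.1466596927.
R = 0.1466596927/1 = 0.1466596927

0.146660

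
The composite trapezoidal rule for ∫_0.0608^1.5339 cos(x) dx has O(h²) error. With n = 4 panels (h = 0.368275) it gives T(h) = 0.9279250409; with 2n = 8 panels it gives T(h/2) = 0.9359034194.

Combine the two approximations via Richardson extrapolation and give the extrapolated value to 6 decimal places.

r = 2: numerator weight 4, denominator 3.
Difference of the inputs: 0.9359034194 − 0.9279250409 = 0.0079783785
Divide by 2^2 − 1 = 3: 0.0079783785/3 = 0.0026594595
R = A(h/2) + (A(h/2) − A(h))/3 = 0.9359034194 + 0.0026594595 = 0.9385628789

0.938563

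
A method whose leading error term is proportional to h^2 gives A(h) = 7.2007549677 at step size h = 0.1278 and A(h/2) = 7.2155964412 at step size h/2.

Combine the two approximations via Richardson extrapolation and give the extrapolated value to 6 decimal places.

7.220544

Order 2 gives 2^r = 4 and 2^r − 1 = 3.
Weighted: 28.8623857648 − 7.2007549677 = 21.6616307971
Divide by 2^2 − 1 = 3.
Result: 7.2205435990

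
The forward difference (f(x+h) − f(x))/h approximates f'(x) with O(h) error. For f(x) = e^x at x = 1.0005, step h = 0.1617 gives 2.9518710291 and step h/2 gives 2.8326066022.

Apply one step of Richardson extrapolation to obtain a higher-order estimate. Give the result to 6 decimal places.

Order 1 gives 2^r = 2 and 2^r − 1 = 1.
Top: 2(2.8326066022) − (2.9518710291) = 2.7133421753
(2×2.8326066022 − 2.9518710291)/(2 − 1) = 2.7133421753

2.713342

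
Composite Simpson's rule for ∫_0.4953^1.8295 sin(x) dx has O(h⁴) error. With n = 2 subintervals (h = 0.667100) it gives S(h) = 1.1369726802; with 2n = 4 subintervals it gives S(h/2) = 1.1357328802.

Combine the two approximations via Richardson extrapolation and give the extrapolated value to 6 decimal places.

1.135650

Method order is 4; weight 2^4 = 16.
Top: 16(1.1357328802) − (1.1369726802) = 17.0347534030
17.0347534030 ÷ 15 = 1.1356502269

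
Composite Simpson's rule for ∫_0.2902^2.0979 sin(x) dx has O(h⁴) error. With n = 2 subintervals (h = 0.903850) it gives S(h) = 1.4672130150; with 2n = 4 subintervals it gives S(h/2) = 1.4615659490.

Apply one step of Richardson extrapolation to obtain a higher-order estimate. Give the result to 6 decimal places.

r = 4, so 2^r = 16.
Weighted: 23.3850551840 − 1.4672130150 = 21.9178421690
Divide by 2^4 − 1 = 15.
R = 21.9178421690/15 = 1.4611894779
Shift from A(h/2): −0.0003764711.

1.461189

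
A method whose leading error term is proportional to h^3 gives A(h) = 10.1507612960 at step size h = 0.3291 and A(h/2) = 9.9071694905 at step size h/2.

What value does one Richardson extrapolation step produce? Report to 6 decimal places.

9.872371

Method order is 3; weight 2^3 = 8.
8×9.9071694905 = 79.2573559240; 79.2573559240 − 10.1507612960 = 69.1065946280
69.1065946280 ÷ 7 = 9.8723706611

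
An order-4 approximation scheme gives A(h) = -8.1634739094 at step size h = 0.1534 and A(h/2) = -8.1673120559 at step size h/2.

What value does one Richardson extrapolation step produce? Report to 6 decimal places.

-8.167568

Leading term ∝ h^4; use weight 16 = 2^4.
Weighted: (-130.6769928944) − (-8.1634739094) = -122.5135189850
Extrapolated: (-122.5135189850) / 15 = -8.1675679323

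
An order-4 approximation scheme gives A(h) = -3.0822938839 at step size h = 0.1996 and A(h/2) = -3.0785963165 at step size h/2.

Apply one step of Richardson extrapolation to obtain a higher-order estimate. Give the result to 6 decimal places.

-3.078350

Error is O(h^4); halving h shrinks it by 2^4 = 16.
16*(-3.0785963165) − (-3.0822938839) = -46.1752471801
(-46.1752471801) ÷ 15 = -3.0783498120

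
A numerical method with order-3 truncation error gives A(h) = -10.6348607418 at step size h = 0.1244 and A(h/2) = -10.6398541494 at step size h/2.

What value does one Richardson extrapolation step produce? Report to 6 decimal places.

The method has order 3: 2^3 = 8.
Weighted: (-85.1188331952) − (-10.6348607418) = -74.4839724534
Divide by 2^3 − 1 = 7.
R = (-74.4839724534)/7 = -10.6405674933

-10.640567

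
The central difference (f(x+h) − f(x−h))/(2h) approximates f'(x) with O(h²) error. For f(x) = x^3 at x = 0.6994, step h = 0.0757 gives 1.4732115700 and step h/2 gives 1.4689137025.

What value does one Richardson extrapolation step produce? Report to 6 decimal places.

The method has order 2: 2^2 = 4.
Weighted: 5.8756548100 − 1.4732115700 = 4.4024432400
Divide by 2^2 − 1 = 3.
(4×1.4689137025 − 1.4732115700)/(4 − 1) = 1.4674810800

1.467481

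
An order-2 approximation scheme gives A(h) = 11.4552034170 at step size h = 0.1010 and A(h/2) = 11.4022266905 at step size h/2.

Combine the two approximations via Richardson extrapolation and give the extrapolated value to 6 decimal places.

11.384568

The method has order 2: 2^2 = 4.
4*11.4022266905 = 45.6089067620; subtract 11.4552034170 → 34.1537033450
Extrapolated: 34.1537033450 / 3 = 11.3845677817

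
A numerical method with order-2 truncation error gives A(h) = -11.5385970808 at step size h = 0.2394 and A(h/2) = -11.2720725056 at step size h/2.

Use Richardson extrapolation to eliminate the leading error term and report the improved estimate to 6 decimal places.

-11.183231

Method order is 2; weight 2^2 = 4.
2^2×A(h/2) = -45.0882900224; minus A(h) gives -33.5496929416.
Extrapolated: (-33.5496929416) / 3 = -11.1832309805
Gap between inputs: 2.665e-01; correction applied: +0.0888415251.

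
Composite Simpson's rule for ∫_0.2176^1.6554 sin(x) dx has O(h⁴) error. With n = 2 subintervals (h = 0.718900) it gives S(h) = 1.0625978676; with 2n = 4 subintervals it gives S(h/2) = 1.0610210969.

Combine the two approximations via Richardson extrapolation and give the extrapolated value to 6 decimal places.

1.060916

Method order is 4; weight 2^4 = 16.
Difference of the inputs: 1.0610210969 − 1.0625978676 = -0.0015767707
Divide by 2^4 − 1 = 15: (-0.0015767707)/15 = -0.0001051180
R = 1.0610210969 − 0.0001051180 = 1.0609159789
Correction |R − A(h/2)| = 1.051e-04; gap |A(h/2) − A(h)| = 1.577e-03.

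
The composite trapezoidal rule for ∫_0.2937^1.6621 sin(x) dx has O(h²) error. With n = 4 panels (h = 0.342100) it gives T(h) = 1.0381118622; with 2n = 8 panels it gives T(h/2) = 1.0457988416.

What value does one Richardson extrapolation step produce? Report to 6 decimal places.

With r = 2 the leading error scales as h^2, so the weight is 2^2 = 4.
4 × 1.0457988416 = 4.1831953664; subtract 1.0381118622 → 3.1450835042
Extrapolated: 3.1450835042 / 3 = 1.0483611681

1.048361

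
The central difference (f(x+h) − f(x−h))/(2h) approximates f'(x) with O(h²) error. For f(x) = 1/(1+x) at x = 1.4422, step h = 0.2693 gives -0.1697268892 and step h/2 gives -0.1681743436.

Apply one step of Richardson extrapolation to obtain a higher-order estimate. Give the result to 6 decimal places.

Method order is 2; weight 2^2 = 4.
4 × (-0.1681743436) − (-0.1697268892) = -0.5029704852
Extrapolated: (-0.5029704852) / 3 = -0.1676568284

-0.167657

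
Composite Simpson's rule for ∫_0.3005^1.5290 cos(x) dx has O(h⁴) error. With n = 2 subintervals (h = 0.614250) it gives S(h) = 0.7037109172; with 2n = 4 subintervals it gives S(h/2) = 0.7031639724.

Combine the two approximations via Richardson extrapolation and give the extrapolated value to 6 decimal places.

0.703128

The method has order 4: 2^4 = 16.
Weighted: 11.2506235584 − 0.7037109172 = 10.5469126412
Denominator 16 − 1 = 15.
So the Richardson estimate is 0.7031275094.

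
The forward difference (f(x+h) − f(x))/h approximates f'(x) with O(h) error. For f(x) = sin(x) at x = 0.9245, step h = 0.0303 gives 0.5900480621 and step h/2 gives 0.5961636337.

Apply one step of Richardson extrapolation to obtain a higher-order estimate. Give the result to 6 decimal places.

r = 1, so 2^r = 2.
2^1·A(h/2) = 1.1923272674; minus A(h) gives 0.6022792053.
R = 0.6022792053/1 = 0.6022792053

0.602279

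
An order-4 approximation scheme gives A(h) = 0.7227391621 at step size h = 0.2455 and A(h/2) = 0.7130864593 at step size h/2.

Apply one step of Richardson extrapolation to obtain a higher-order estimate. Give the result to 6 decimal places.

0.712443

Method order is 4; weight 2^4 = 16.
Top: 16(0.7130864593) − (0.7227391621) = 10.6866441867
Divide by 2^4 − 1 = 15.
10.6866441867 ÷ 15 = 0.7124429458
Gap between inputs: 9.653e-03; correction applied: −0.0006435135.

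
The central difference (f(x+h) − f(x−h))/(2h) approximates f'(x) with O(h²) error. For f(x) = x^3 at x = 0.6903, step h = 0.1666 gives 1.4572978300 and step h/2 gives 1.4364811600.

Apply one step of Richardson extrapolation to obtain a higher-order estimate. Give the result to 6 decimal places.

1.429542

r = 2: numerator weight 4, denominator 3.
Top: 4(1.4364811600) − (1.4572978300) = 4.2886268100
(4*1.4364811600 − 1.4572978300)/(4 − 1) = 1.4295422700
Shift from A(h/2): −0.0069388900.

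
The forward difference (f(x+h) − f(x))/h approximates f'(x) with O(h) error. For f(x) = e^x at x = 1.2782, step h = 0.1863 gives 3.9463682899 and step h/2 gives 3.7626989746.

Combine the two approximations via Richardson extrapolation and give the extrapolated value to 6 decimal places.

Leading term ∝ h^1; use weight 2 = 2^1.
Numerator 2×A(h/2) − A(h) = 2×3.7626989746 − 3.9463682899 = 3.5790296593
3.5790296593 ÷ 1 = 3.5790296593
Gap between inputs: 1.837e-01; correction applied: −0.1836693153.

3.579030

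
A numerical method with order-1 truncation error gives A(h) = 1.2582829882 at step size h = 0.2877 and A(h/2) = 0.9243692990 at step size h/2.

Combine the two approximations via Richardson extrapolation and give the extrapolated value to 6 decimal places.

0.590456

With r = 1 the leading error scales as h^1, so the weight is 2^1 = 2.
2×0.9243692990 = 1.8487385980; subtract 1.2582829882 → 0.5904556098
Denominator 2 − 1 = 1.
0.5904556098 ÷ 1 = 0.5904556098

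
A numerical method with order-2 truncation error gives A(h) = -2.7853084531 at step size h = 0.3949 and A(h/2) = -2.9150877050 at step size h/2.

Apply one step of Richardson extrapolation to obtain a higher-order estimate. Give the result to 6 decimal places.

-2.958347

Error is O(h^2); halving h shrinks it by 2^2 = 4.
4*(-2.9150877050) − (-2.7853084531) = -8.8750423669
Denominator 4 − 1 = 3.
(4*(-2.9150877050) − (-2.7853084531))/(4 − 1) = -2.9583474556
Shift from A(h/2): −0.0432597506.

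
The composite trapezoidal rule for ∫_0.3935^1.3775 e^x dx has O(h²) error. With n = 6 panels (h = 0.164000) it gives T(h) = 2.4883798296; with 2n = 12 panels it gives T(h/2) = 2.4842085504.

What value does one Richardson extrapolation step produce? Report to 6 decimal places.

With r = 2 the leading error scales as h^2, so the weight is 2^2 = 4.
2^2×A(h/2) = 9.9368342016; minus A(h) gives 7.4484543720.
Extrapolated: 7.4484543720 / 3 = 2.4828181240
Gap between inputs: 4.171e-03; correction applied: −0.0013904264.

2.482818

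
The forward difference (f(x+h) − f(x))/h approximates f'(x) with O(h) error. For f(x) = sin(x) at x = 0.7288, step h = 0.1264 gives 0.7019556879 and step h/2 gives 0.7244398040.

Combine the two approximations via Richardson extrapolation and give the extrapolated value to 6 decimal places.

0.746924

With r = 1 the leading error scales as h^1, so the weight is 2^1 = 2.
Numerator 2*A(h/2) − A(h) = 2*0.7244398040 − 0.7019556879 = 0.7469239201
Denominator 2 − 1 = 1.
(2*0.7244398040 − 0.7019556879)/(2 − 1) = 0.7469239201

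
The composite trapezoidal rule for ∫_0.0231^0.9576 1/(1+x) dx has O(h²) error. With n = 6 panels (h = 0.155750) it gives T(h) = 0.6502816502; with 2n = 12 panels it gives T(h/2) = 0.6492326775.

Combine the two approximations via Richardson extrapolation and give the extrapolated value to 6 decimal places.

Leading term ∝ h^2; use weight 4 = 2^2.
A(h/2) − A(h) = 0.6492326775 − 0.6502816502 = -0.0010489727
Divide by 2^2 − 1 = 3: (-0.0010489727)/3 = -0.0003496576
R = A(h/2) + (A(h/2) − A(h))/3 = 0.6492326775 − 0.0003496576 = 0.6488830199
Correction |R − A(h/2)| = 3.497e-04; gap |A(h/2) − A(h)| = 1.049e-03.

0.648883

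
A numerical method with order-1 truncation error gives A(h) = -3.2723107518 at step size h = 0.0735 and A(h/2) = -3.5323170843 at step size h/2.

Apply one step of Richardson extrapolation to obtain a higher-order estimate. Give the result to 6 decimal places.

-3.792323

Method order is 1; weight 2^1 = 2.
Weighted: (-7.0646341686) − (-3.2723107518) = -3.7923234168
(2*(-3.5323170843) − (-3.2723107518))/(2 − 1) = -3.7923234168
Gap between inputs: 2.600e-01; correction applied: −0.2600063325.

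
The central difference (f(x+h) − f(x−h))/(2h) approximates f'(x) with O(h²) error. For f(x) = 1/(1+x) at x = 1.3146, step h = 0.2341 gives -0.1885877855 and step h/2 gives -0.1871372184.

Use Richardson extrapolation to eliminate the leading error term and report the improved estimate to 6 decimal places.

-0.186654

Error is O(h^2); halving h shrinks it by 2^2 = 4.
2^2 × A(h/2) = -0.7485488736; minus A(h) gives -0.5599610881.
(-0.5599610881) ÷ 3 = -0.1866536960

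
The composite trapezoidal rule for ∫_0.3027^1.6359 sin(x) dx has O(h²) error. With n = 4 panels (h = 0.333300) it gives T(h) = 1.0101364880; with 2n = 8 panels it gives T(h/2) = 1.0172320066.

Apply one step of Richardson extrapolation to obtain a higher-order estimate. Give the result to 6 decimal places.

1.019597

Method order is 2; weight 2^2 = 4.
4*1.0172320066 − 1.0101364880 = 3.0587915384
3.0587915384 ÷ 3 = 1.0195971795
Shift from A(h/2): +0.0023651729.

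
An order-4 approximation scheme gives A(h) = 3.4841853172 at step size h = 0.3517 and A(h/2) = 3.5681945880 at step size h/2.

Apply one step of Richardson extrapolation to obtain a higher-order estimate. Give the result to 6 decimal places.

Method order is 4; weight 2^4 = 16.
Weighted: 57.0911134080 − 3.4841853172 = 53.6069280908
R = 53.6069280908/15 = 3.5737952061
Shift from A(h/2): +0.0056006181.

3.573795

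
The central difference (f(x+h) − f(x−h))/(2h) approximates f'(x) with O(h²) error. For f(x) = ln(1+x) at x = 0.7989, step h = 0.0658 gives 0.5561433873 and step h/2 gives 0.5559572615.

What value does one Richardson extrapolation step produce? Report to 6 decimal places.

0.555895

r = 2: numerator weight 4, denominator 3.
4*0.5559572615 = 2.2238290460; subtract 0.5561433873 → 1.6676856587
Denominator 4 − 1 = 3.
1.6676856587 ÷ 3 = 0.5558952196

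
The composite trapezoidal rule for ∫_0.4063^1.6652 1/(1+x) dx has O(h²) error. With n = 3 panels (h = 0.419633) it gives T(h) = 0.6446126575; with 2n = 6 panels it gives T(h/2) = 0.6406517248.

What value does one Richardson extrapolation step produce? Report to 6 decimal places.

0.639331

r = 2, so 2^r = 4.
4·0.6406517248 = 2.5626068992; 2.5626068992 − 0.6446126575 = 1.9179942417
Denominator 4 − 1 = 3.
So the Richardson estimate is 0.6393314139.
Correction |R − A(h/2)| = 1.320e-03; gap |A(h/2) − A(h)| = 3.961e-03.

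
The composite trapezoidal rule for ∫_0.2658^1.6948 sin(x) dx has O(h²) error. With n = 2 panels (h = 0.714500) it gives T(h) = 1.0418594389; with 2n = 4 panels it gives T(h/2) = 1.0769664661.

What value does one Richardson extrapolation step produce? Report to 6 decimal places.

r = 2: numerator weight 4, denominator 3.
Weighted: 4.3078658644 − 1.0418594389 = 3.2660064255
Divide by 2^2 − 1 = 3.
Result: 1.0886688085
Shift from A(h/2): +0.0117023424.

1.088669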